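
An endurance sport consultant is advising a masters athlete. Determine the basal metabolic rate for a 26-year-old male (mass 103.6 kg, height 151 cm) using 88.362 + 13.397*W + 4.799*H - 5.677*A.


BMR = 88.362 + 13.397*103.6 + 4.799*151 - 5.677*26
= 2053.34 kcal/day

2053.34 kcal/day


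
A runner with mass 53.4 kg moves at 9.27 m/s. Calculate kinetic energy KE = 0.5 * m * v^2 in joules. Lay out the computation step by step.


v^2 = 9.27^2 = 85.9329
KE = 0.5 * 53.4 * 85.9329
= 2294.41 J

2294.41 J


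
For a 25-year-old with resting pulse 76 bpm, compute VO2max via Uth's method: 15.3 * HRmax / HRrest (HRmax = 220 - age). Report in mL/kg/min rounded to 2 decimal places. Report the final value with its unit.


Step 1: HRmax = 220 - 25 = 195 bpm
Step 2: Ratio = 195 / 76 = 2.5658
Step 3: VO2max = 15.3 * 2.5658 = 39.26 mL/kg/min

39.26 mL/kg/min


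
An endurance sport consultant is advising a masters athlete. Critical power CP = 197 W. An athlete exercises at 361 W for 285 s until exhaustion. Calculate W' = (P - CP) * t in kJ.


P - CP = 361 - 197 = 164 W
W' = 164 * 285 = 46740 J
= 46740 / 1000 = 46.74 kJ

46.74 kJ


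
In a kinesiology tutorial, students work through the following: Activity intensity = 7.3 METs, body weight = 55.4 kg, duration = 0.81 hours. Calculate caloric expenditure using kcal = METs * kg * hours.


kcal = 7.3 * 55.4 * 0.81
= 404.42 * 0.81
= 327.58 kcal

327.58 kcal


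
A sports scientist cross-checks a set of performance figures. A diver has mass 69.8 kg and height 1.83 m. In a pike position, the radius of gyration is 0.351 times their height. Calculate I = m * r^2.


r = 0.351 * 1.83 = 0.64233 m
I = m * r^2 = 69.8 * 0.412588 = 28.799 kg*m^2

28.799 kg*m^2


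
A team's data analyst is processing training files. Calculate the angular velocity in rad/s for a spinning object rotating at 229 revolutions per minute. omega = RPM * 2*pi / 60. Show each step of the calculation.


omega = RPM * 2*pi / 60
= 229 * 6.28318531 / 60
= 23.981 rad/s

23.981 rad/s


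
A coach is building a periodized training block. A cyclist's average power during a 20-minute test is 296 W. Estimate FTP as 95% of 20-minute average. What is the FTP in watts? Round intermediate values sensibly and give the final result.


FTP = 20-min power * 0.95
= 296 * 0.95
= 281.2 W

281.2 W


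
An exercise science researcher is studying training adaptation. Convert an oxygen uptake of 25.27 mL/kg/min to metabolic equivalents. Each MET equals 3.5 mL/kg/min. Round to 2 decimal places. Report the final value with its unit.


One MET = 3.5 mL/kg/min
Number of METs = 25.27 / 3.5
= 7.22 METs

7.22 METs


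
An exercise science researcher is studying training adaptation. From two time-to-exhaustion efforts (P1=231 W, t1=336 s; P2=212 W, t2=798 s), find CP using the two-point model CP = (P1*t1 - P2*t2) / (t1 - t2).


Work in trial 1 = 77616 J
Work in trial 2 = 169176 J
Delta work = -91560 J
Delta time = -462 s
CP = -91560 / -462 = 198.18 W

198.18 W


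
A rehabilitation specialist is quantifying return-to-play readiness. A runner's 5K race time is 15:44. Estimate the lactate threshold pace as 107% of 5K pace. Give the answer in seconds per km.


Total race time = 15*60 + 44 = 944 seconds
5K pace = 944 / 5 = 188.8 sec/km
LT pace = 188.8 * 1.07 = 202.02 sec/km

202.02 s/km


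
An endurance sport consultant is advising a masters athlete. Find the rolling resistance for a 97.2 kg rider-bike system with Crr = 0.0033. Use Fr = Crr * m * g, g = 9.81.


m * g = 97.2 * 9.81 = 953.532 N
Fr = 0.0033 * 953.532 = 3.147 N

3.147 N


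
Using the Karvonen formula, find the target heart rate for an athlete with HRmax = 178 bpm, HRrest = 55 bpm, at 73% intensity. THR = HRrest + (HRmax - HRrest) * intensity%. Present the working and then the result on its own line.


HRR = 178 - 55 = 123
THR = 55 + 123 * 0.73
= 55 + 89.79
= 144.79 bpm

144.79 bpm


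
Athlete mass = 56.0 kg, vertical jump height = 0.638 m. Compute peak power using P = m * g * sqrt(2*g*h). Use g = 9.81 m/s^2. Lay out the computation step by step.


sqrt(2 * 9.81 * 0.638) = sqrt(12.51756) = 3.538016 m/s
P = 56.0 * 9.81 * 3.538016
= 1943.64 W

1943.64 W


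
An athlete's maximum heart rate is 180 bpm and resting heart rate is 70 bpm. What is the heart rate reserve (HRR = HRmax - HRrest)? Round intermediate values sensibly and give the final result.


HRR = HRmax - HRrest
= 180 - 70
= 110 bpm

110 bpm


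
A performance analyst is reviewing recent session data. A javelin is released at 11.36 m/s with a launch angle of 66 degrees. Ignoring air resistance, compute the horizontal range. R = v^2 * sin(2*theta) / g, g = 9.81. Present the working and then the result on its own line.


Launch speed squared = 129.0496
sin(2 * 66 deg) = 0.743145
Range = 129.0496 * 0.743145 / 9.81
= 9.776 m

9.776 m


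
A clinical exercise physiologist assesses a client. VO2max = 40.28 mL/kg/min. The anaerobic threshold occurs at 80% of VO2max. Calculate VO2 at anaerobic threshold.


AT fraction = 80 / 100 = 0.8
AT VO2 = 40.28 * 0.8
= 32.22 mL/kg/min

32.22 mL/kg/min


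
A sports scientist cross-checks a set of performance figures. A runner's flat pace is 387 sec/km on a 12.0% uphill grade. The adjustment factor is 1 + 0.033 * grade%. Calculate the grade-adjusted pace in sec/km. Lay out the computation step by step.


Factor = 1 + 0.033 * 12.0 = 1.396
Adjusted pace = 387 * 1.396
= 540.25 sec/km

540.25 s/km


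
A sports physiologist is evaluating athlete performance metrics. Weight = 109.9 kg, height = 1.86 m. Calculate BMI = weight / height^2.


height^2 = 1.86^2 = 3.4596
BMI = 109.9 / 3.4596 = 31.77 kg/m^2

31.77 kg/m^2


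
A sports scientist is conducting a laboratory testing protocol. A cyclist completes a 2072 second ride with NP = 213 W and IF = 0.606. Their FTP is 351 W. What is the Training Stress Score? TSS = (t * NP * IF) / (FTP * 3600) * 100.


t * NP * IF = 2072 * 213 * 0.606 = 267449.616
FTP * 3600 = 1263600
TSS = (267449.616 / 1263600) * 100 = 21.17

21.17 TSS


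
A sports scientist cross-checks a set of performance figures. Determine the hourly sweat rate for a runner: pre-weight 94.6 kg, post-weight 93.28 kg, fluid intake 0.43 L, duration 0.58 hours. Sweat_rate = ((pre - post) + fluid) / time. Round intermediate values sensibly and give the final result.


Mass lost = 94.6 - 93.28 = 1.32 kg
Add fluid consumed: 1.32 + 0.43 = 1.75 L total sweat
Sweat rate = 1.75 / 0.58 = 3.017 L/h

3.017 L/h


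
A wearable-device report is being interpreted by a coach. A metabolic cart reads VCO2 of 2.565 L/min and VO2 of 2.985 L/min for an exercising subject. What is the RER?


RER = VCO2 / VO2 = 2.565 / 2.985 = 0.8593

0.8593


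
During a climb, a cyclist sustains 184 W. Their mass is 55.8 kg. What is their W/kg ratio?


Power-to-weight = 184 W / 55.8 kg
= 3.297 W/kg

3.297 W/kg


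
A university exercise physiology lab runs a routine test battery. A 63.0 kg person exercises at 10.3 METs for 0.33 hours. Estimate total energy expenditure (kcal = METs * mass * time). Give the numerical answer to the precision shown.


Energy = METs * mass(kg) * time(h)
= 10.3 * 63.0 * 0.33
= 214.14 kcal

214.14 kcal


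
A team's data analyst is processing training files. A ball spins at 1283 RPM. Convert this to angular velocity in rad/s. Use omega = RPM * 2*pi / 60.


omega = 1283 * 2 * pi / 60
= 1283 * 6.28318531 / 60
= 8061.327 / 60
= 134.355 rad/s

134.355 rad/s


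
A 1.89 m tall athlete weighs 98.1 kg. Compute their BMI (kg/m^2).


height^2 = 3.5721 m^2
BMI = 98.1 / 3.5721 = 27.46 kg/m^2

27.46 kg/m^2


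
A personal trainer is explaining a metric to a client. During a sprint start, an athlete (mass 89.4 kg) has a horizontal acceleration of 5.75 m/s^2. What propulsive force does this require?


Propulsive force = mass * acceleration
= 89.4 kg * 5.75 m/s^2
= 514.05 N

514.05 N


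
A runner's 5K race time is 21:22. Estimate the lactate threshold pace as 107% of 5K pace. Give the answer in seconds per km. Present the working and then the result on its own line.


Total race time = 21*60 + 22 = 1282 seconds
5K pace = 1282 / 5 = 256.4 sec/km
LT pace = 256.4 * 1.07 = 274.35 sec/km

274.35 s/km


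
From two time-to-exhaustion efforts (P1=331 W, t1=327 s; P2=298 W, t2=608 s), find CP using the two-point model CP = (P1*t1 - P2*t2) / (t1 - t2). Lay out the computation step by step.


Work in trial 1 = 108237 J
Work in trial 2 = 181184 J
Delta work = -72947 J
Delta time = -281 s
CP = -72947 / -281 = 259.6 W

259.6 W


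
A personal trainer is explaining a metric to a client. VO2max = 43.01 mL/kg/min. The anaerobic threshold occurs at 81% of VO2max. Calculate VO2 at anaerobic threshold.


AT fraction = 81 / 100 = 0.81
AT VO2 = 43.01 * 0.81
= 34.84 mL/kg/min

34.84 mL/kg/min


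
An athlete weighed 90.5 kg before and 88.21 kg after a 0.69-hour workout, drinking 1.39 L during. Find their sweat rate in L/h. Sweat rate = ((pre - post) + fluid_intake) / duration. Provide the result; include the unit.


Body mass change = 2.29 kg
Total sweat loss = 2.29 + 1.39 = 3.68 L
Rate = 3.68 / 0.69 = 5.333 L/h

5.333 L/h


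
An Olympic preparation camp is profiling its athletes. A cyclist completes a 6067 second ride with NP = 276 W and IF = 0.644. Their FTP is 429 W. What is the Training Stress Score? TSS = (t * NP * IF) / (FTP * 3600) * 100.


t * NP * IF = 6067 * 276 * 0.644 = 1078372.848
FTP * 3600 = 1544400
TSS = (1078372.848 / 1544400) * 100 = 69.82

69.82 TSS


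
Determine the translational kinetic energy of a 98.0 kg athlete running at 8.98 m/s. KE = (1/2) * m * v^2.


KE = 0.5 * m * v^2
= 0.5 * 98.0 * 8.98^2
= 0.5 * 98.0 * 80.6404
= 3951.38 J

3951.38 J


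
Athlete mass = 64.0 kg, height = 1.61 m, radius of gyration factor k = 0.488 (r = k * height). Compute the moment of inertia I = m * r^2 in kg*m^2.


r = k * height = 0.488 * 1.61 = 0.78568 m
r^2 = 0.78568^2 = 0.617293
I = 64.0 * 0.617293 = 39.507 kg*m^2

39.507 kg*m^2


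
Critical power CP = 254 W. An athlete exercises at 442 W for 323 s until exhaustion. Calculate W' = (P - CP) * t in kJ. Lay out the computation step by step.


P - CP = 442 - 254 = 188 W
W' = 188 * 323 = 60724 J
= 60724 / 1000 = 60.724 kJ

60.724 kJ


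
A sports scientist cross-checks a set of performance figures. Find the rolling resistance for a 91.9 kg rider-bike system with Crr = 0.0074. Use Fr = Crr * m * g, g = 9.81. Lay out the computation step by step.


m * g = 91.9 * 9.81 = 901.539 N
Fr = 0.0074 * 901.539 = 6.671 N

6.671 N


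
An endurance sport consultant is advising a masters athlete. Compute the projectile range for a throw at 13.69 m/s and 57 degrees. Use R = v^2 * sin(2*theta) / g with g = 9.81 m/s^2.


Two times the angle = 114 degrees
sin(114) = 0.913545
R = 187.4161 * 0.913545 / 9.81 = 17.453 m

17.453 m


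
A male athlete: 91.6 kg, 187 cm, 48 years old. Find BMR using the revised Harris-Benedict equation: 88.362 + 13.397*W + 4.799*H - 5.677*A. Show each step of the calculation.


Intercept = 88.362
Weight contribution = 13.397 * 91.6 = 1227.1652
Height contribution = 4.799 * 187 = 897.413
Age contribution = 5.677 * 48 = 272.496
BMR = 88.362 + 1227.1652 + 897.413 - 272.496
= 1940.44 kcal/day

1940.44 kcal/day


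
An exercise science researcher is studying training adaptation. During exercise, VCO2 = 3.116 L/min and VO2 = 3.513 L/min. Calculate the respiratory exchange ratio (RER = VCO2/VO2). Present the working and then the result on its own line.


RER = VCO2 / VO2
= 3.116 / 3.513
= 0.887

0.887


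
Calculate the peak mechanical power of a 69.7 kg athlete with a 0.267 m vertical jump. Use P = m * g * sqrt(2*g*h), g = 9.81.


First, sqrt(2gh) = sqrt(2 * 9.81 * 0.267)
= sqrt(5.23854) = 2.288786 m/s
Power = 69.7 * 9.81 * 2.288786 = 1564.97 W

1564.97 W


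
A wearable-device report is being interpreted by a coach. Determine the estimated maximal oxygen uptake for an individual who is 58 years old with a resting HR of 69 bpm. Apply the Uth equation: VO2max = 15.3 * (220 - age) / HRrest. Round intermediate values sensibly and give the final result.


HRmax = 220 - 58 = 162
VO2max = 15.3 * (162 / 69)
= 15.3 * 2.3478
= 35.92 mL/kg/min

35.92 mL/kg/min


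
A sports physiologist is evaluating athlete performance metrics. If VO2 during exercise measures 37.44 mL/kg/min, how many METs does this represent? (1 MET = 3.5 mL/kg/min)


METs = VO2 / 3.5 = 37.44 / 3.5 = 10.7

10.7 METs


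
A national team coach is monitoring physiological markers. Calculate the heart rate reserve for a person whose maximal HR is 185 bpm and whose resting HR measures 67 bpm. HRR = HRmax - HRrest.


HRmax = 185 bpm
HRrest = 67 bpm
HRR = 185 - 67 = 118 bpm

118 bpm


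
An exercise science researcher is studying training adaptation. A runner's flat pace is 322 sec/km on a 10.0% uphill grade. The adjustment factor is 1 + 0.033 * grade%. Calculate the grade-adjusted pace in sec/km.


Factor = 1 + 0.033 * 10.0 = 1.33
Adjusted pace = 322 * 1.33
= 428.26 sec/km

428.26 s/km


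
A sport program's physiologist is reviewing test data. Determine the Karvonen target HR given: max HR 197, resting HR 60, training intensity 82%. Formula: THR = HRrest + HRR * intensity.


HRR = HRmax - HRrest = 197 - 60 = 137
THR = 60 + 137 * 0.82
= 172.34 bpm

172.34 bpm


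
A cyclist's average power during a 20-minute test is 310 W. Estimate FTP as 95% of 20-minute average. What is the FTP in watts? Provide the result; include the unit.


FTP = 20-min power * 0.95
= 310 * 0.95
= 294.5 W

294.5 W


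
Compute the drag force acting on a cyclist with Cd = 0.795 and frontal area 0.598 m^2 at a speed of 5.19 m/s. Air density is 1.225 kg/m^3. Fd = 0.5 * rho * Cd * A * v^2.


Step 1: v^2 = 26.9361
Step 2: Fd = 0.5 * 1.225 * 0.795 * 0.598 * 26.9361
= 7.843 N

7.843 N


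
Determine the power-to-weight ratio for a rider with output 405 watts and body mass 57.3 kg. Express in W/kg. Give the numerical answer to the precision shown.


P/W = 405 / 57.3 = 7.068 W/kg

7.068 W/kg


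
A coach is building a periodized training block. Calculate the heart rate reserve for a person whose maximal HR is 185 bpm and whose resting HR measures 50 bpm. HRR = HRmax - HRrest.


HRmax = 185 bpm
HRrest = 50 bpm
HRR = 185 - 50 = 135 bpm

135 bpm


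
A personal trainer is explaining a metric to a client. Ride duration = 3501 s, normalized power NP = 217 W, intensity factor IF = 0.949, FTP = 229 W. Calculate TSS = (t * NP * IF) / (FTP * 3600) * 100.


Numerator = 3501 * 217 * 0.949 = 720971.433
Denominator = 229 * 3600 = 824400
TSS = 720971.433 / 824400 * 100
= 87.45

87.45 TSS


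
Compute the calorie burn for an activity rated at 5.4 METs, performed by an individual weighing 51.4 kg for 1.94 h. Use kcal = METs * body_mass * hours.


Product of METs and mass = 5.4 * 51.4 = 277.56
Total kcal = 277.56 * 1.94 = 538.47 kcal

538.47 kcal


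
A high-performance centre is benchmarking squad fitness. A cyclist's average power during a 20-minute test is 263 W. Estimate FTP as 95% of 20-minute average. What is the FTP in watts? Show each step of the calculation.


FTP = 20-min power * 0.95
= 263 * 0.95
= 249.85 W

249.85 W


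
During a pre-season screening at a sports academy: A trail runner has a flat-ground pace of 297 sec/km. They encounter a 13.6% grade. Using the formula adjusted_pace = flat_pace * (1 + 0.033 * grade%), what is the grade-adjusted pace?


Grade factor = 1 + 0.033 * 13.6 = 1.4488
Adjusted = 297 * 1.4488 = 430.29 sec/km

430.29 s/km


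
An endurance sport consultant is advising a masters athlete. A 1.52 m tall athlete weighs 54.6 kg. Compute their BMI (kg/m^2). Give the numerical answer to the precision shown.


height^2 = 2.3104 m^2
BMI = 54.6 / 2.3104 = 23.63 kg/m^2

23.63 kg/m^2


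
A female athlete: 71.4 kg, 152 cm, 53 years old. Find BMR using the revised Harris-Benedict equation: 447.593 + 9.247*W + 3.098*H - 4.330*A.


Intercept = 447.593
Weight contribution = 9.247 * 71.4 = 660.2358
Height contribution = 3.098 * 152 = 470.896
Age contribution = 4.33 * 53 = 229.49
BMR = 447.593 + 660.2358 + 470.896 - 229.49
= 1349.23 kcal/day

1349.23 kcal/day


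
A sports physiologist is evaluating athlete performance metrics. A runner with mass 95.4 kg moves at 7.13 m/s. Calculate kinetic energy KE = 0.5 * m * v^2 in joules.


v^2 = 7.13^2 = 50.8369
KE = 0.5 * 95.4 * 50.8369
= 2424.92 J

2424.92 J


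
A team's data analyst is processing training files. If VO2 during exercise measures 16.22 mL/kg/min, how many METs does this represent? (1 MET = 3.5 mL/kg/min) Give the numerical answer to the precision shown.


METs = VO2 / 3.5 = 16.22 / 3.5 = 4.63

4.63 METs


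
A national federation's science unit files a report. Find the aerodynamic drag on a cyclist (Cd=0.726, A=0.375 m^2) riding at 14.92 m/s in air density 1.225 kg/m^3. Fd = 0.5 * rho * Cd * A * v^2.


Fd = 0.5 * 1.225 * 0.726 * 0.375 * 14.92^2
= 0.5 * 1.225 * 0.726 * 0.375 * 222.6064
= 37.12 N

37.12 N


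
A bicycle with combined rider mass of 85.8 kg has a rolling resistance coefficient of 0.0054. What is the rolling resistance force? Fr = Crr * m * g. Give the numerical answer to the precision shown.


Fr = 0.0054 * 85.8 * 9.81
= 0.46332 * 9.81
= 4.545 N

4.545 N


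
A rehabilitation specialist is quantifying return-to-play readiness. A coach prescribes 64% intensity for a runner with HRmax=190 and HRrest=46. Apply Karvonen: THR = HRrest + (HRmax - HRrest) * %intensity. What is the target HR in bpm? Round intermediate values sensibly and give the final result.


Heart rate reserve = 190 - 46 = 144
Intensity fraction = 64 / 100 = 0.64
THR = 46 + 144 * 0.64 = 138.16 bpm

138.16 bpm


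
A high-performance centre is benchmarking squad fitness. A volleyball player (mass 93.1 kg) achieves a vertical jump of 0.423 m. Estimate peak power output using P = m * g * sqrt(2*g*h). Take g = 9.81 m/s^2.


2 * g * h = 2 * 9.81 * 0.423 = 8.29926
sqrt(8.29926) = 2.880844 m/s
P = 93.1 * 9.81 * 2.880844 = 2631.11 W

2631.11 W


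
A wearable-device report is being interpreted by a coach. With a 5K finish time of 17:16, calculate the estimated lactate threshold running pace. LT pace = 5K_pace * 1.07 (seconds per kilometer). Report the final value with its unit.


Race duration = 1036 s for 5 km
Average pace = 1036 / 5 = 207.2 s/km
LT pace = 207.2 * 1.07
= 221.7 s/km

221.7 s/km


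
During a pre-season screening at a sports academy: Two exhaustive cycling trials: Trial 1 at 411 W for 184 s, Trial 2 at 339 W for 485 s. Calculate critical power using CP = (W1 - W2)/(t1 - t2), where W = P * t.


W1 = 411 * 184 = 75624 J
W2 = 339 * 485 = 164415 J
CP = (75624 - 164415) / (184 - 485)
= -88791 / -301
= 294.99 W

294.99 W


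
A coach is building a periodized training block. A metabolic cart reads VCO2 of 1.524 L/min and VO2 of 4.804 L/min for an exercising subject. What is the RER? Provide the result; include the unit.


RER = VCO2 / VO2 = 1.524 / 4.804 = 0.3172

0.3172


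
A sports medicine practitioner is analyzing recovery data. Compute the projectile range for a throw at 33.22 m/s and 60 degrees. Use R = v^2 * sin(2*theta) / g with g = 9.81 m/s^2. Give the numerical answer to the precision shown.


Two times the angle = 120 degrees
sin(120) = 0.866025
R = 1103.5684 * 0.866025 / 9.81 = 97.423 m

97.423 m


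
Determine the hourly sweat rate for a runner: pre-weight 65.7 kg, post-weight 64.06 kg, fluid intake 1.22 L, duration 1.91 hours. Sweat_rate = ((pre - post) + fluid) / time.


Mass lost = 65.7 - 64.06 = 1.64 kg
Add fluid consumed: 1.64 + 1.22 = 2.86 L total sweat
Sweat rate = 2.86 / 1.91 = 1.497 L/h

1.497 L/h


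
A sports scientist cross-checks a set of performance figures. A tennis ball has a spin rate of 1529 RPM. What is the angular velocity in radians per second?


Convert RPM to rad/s: multiply by 2*pi and divide by 60
omega = 1529 * 2 * pi / 60
= 160.117 rad/s

160.117 rad/s


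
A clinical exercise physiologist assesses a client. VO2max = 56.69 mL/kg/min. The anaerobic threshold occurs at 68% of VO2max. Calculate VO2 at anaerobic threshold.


AT fraction = 68 / 100 = 0.68
AT VO2 = 56.69 * 0.68
= 38.55 mL/kg/min

38.55 mL/kg/min


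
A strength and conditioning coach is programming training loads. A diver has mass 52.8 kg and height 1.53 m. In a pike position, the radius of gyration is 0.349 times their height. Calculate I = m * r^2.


r = 0.349 * 1.53 = 0.53397 m
I = m * r^2 = 52.8 * 0.285124 = 15.055 kg*m^2

15.055 kg*m^2


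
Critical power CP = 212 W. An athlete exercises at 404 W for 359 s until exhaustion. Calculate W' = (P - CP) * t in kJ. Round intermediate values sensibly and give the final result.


P - CP = 404 - 212 = 192 W
W' = 192 * 359 = 68928 J
= 68928 / 1000 = 68.928 kJ

68.928 kJ


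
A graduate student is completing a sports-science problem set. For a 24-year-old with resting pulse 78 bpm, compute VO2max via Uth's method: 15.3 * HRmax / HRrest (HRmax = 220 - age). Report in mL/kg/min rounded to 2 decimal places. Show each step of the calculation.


Step 1: HRmax = 220 - 24 = 196 bpm
Step 2: Ratio = 196 / 78 = 2.5128
Step 3: VO2max = 15.3 * 2.5128 = 38.45 mL/kg/min

38.45 mL/kg/min


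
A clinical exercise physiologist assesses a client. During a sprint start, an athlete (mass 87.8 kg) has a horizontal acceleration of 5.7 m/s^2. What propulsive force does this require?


Propulsive force = mass * acceleration
= 87.8 kg * 5.7 m/s^2
= 500.46 N

500.46 N


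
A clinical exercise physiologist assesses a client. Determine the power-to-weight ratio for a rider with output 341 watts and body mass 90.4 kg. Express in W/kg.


P/W = 341 / 90.4 = 3.772 W/kg

3.772 W/kg


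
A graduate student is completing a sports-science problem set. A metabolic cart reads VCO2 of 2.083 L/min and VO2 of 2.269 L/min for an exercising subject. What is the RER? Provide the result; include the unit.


RER = VCO2 / VO2 = 2.083 / 2.269 = 0.918

0.918


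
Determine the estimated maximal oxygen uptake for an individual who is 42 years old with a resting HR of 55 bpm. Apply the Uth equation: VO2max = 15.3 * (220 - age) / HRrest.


HRmax = 220 - 42 = 178
VO2max = 15.3 * (178 / 55)
= 15.3 * 3.2364
= 49.52 mL/kg/min

49.52 mL/kg/min


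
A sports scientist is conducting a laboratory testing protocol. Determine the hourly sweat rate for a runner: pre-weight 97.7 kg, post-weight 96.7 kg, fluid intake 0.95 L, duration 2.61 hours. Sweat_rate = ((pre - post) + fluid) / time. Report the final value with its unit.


Mass lost = 97.7 - 96.7 = 1.0 kg
Add fluid consumed: 1.0 + 0.95 = 1.95 L total sweat
Sweat rate = 1.95 / 2.61 = 0.747 L/h

0.747 L/h


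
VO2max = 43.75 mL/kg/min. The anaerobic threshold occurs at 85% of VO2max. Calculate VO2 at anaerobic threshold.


AT fraction = 85 / 100 = 0.85
AT VO2 = 43.75 * 0.85
= 37.19 mL/kg/min

37.19 mL/kg/min


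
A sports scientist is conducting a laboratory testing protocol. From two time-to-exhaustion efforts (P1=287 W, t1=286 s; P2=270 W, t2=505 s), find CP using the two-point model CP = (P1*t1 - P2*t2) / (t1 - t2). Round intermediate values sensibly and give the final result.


Work in trial 1 = 82082 J
Work in trial 2 = 136350 J
Delta work = -54268 J
Delta time = -219 s
CP = -54268 / -219 = 247.8 W

247.8 W


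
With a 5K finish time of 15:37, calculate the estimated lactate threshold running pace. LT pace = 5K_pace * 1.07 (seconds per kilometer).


Race duration = 937 s for 5 km
Average pace = 937 / 5 = 187.4 s/km
LT pace = 187.4 * 1.07
= 200.52 s/km

200.52 s/km


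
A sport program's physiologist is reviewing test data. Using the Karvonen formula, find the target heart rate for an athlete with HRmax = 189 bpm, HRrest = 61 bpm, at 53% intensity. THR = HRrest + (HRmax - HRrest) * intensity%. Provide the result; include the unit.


HRR = 189 - 61 = 128
THR = 61 + 128 * 0.53
= 61 + 67.84
= 128.84 bpm

128.84 bpm


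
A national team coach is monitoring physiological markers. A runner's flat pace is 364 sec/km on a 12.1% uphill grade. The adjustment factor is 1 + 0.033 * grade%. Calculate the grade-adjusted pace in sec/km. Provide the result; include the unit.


Factor = 1 + 0.033 * 12.1 = 1.3993
Adjusted pace = 364 * 1.3993
= 509.35 sec/km

509.35 s/km


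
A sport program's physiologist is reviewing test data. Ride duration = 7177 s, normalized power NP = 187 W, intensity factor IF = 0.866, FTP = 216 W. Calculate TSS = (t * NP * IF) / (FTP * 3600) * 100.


Numerator = 7177 * 187 * 0.866 = 1162257.734
Denominator = 216 * 3600 = 777600
TSS = 1162257.734 / 777600 * 100
= 149.47

149.47 TSS


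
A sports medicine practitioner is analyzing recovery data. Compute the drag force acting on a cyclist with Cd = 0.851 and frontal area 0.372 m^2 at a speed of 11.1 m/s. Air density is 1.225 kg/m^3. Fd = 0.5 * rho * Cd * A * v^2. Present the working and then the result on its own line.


Step 1: v^2 = 123.21
Step 2: Fd = 0.5 * 1.225 * 0.851 * 0.372 * 123.21
= 23.89 N

23.89 N


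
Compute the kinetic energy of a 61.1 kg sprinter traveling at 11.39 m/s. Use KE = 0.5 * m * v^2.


Velocity squared = 129.7321
KE = 0.5 * 61.1 * 129.7321 = 3963.32 J

3963.32 J


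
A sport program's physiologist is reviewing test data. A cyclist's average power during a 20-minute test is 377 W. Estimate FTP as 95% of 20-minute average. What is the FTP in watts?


FTP = 20-min power * 0.95
= 377 * 0.95
= 358.15 W

358.15 W


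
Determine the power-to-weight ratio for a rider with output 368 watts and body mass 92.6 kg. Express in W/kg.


P/W = 368 / 92.6 = 3.974 W/kg

3.974 W/kg


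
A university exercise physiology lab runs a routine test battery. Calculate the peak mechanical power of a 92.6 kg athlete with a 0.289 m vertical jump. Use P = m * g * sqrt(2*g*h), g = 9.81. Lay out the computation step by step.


First, sqrt(2gh) = sqrt(2 * 9.81 * 0.289)
= sqrt(5.67018) = 2.381214 m/s
Power = 92.6 * 9.81 * 2.381214 = 2163.11 W

2163.11 W


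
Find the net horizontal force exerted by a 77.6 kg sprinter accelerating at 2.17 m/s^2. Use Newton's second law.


Newton's second law: F = m * a
F = 77.6 * 2.17 = 168.39 N

168.39 N


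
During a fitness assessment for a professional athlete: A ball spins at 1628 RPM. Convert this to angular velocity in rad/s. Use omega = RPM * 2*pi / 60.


omega = 1628 * 2 * pi / 60
= 1628 * 6.28318531 / 60
= 10229.026 / 60
= 170.484 rad/s

170.484 rad/s


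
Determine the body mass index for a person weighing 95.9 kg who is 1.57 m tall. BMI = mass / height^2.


BMI = mass / height^2
= 95.9 / 1.57^2
= 95.9 / 2.4649
= 38.91 kg/m^2

38.91 kg/m^2


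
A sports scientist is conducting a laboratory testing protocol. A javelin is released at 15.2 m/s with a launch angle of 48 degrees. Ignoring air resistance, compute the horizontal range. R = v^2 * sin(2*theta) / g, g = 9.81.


Launch speed squared = 231.04
sin(2 * 48 deg) = 0.994522
Range = 231.04 * 0.994522 / 9.81
= 23.422 m

23.422 m


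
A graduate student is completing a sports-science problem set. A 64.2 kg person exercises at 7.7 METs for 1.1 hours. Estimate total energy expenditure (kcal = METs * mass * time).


Energy = METs * mass(kg) * time(h)
= 7.7 * 64.2 * 1.1
= 543.77 kcal

543.77 kcal


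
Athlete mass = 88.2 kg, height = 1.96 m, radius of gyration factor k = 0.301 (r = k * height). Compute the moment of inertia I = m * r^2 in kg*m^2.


r = k * height = 0.301 * 1.96 = 0.58996 m
r^2 = 0.58996^2 = 0.348053
I = 88.2 * 0.348053 = 30.698 kg*m^2

30.698 kg*m^2


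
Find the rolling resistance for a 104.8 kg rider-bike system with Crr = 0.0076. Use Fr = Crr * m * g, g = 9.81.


m * g = 104.8 * 9.81 = 1028.088 N
Fr = 0.0076 * 1028.088 = 7.813 N

7.813 N


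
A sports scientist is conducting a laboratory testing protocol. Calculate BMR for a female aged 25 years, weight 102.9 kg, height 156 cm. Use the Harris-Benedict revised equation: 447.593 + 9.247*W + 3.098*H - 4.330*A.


Substituting values:
W term = 9.247 * 102.9 = 951.5163
H term = 3.098 * 156 = 483.288
A term = 4.330 * 25 = 108.25
BMR = 1774.15 kcal/day

1774.15 kcal/day


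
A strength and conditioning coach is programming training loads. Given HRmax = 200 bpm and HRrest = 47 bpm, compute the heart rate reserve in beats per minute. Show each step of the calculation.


Heart rate reserve = maximum HR minus resting HR
HRR = 200 - 47 = 153 bpm

153 bpm


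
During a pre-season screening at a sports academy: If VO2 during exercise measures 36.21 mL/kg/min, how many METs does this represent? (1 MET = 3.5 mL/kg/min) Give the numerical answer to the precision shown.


METs = VO2 / 3.5 = 36.21 / 3.5 = 10.35

10.35 METs


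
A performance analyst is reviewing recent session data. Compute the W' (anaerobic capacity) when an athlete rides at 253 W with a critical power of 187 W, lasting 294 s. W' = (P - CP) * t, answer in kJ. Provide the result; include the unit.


Above-CP power = 66 W
Duration = 294 s
W' = 66 * 294 = 19404 J
Convert: 19404 / 1000 = 19.404 kJ

19.404 kJ


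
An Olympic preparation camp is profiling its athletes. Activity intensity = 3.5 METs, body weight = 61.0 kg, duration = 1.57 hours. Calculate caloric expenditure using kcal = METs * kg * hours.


kcal = 3.5 * 61.0 * 1.57
= 213.5 * 1.57
= 335.2 kcal

335.2 kcal


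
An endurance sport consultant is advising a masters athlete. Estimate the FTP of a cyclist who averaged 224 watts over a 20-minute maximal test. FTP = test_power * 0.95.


FTP = 224 * 0.95 = 212.8 W

212.8 W


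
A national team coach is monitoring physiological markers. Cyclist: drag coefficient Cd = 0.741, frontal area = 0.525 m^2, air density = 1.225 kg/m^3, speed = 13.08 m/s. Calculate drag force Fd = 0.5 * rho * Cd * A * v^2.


v^2 = 13.08^2 = 171.0864
Fd = 0.5 * 1.225 * 0.741 * 0.525 * 171.0864
= 40.766 N

40.766 N


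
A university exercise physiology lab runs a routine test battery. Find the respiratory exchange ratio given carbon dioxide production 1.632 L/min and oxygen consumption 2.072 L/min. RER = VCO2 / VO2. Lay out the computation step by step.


VCO2 = 1.632 L/min
VO2 = 2.072 L/min
RER = 1.632 / 2.072 = 0.7876

0.7876


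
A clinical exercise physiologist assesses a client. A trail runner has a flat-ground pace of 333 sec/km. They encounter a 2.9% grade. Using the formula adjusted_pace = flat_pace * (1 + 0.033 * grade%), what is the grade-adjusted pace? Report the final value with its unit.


Grade factor = 1 + 0.033 * 2.9 = 1.0957
Adjusted = 333 * 1.0957 = 364.87 sec/km

364.87 s/km


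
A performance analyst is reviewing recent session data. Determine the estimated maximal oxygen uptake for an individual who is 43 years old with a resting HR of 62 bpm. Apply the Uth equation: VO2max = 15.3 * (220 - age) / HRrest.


HRmax = 220 - 43 = 177
VO2max = 15.3 * (177 / 62)
= 15.3 * 2.8548
= 43.68 mL/kg/min

43.68 mL/kg/min


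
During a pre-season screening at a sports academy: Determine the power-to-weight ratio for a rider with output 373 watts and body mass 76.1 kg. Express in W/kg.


P/W = 373 / 76.1 = 4.901 W/kg

4.901 W/kg


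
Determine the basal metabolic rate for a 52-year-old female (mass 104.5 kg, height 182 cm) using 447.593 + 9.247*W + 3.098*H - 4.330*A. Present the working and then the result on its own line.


BMR = 447.593 + 9.247*104.5 + 3.098*182 - 4.330*52
= 1752.58 kcal/day

1752.58 kcal/day


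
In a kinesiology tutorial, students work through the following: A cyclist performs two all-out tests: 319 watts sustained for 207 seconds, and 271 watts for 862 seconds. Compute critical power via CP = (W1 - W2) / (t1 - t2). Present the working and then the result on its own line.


W1 = P1 * t1 = 319 * 207 = 66033 J
W2 = P2 * t2 = 271 * 862 = 233602 J
CP = (66033 - 233602) / (207 - 862)
= 255.83 W

255.83 W


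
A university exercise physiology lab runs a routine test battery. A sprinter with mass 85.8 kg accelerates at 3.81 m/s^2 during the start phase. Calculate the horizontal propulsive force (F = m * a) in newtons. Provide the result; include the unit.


F = m * a
= 85.8 * 3.81
= 326.9 N

326.9 N


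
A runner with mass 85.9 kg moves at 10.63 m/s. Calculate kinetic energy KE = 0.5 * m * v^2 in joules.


v^2 = 10.63^2 = 112.9969
KE = 0.5 * 85.9 * 112.9969
= 4853.22 J

4853.22 J


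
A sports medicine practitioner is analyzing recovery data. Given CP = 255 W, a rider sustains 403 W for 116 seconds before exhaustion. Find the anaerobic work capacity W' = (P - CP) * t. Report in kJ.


Excess power = 403 - 255 = 148 W
Work above CP = 148 * 116 = 17168 J
W' = 17.168 kJ

17.168 kJ


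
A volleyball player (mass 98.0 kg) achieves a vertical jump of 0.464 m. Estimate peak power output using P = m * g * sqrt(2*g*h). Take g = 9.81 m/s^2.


2 * g * h = 2 * 9.81 * 0.464 = 9.10368
sqrt(9.10368) = 3.017231 m/s
P = 98.0 * 9.81 * 3.017231 = 2900.71 W

2900.71 W


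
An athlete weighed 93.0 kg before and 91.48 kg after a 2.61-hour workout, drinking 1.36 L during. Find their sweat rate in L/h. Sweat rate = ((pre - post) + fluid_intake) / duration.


Body mass change = 1.52 kg
Total sweat loss = 1.52 + 1.36 = 2.88 L
Rate = 2.88 / 2.61 = 1.103 L/h

1.103 L/h


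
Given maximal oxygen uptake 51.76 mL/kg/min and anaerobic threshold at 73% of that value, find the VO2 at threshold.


Percentage as decimal = 0.73
VO2 at AT = 51.76 * 0.73 = 37.78 mL/kg/min

37.78 mL/kg/min


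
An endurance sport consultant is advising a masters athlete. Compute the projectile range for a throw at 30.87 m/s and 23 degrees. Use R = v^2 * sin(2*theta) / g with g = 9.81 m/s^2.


Two times the angle = 46 degrees
sin(46) = 0.71934
R = 952.9569 * 0.71934 / 9.81 = 69.878 m

69.878 m


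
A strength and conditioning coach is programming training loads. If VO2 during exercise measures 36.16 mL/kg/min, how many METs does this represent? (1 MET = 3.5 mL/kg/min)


METs = VO2 / 3.5 = 36.16 / 3.5 = 10.33

10.33 METs


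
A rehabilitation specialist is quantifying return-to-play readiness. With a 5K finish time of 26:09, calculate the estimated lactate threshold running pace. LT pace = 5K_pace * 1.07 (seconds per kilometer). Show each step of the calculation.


Race duration = 1569 s for 5 km
Average pace = 1569 / 5 = 313.8 s/km
LT pace = 313.8 * 1.07
= 335.77 s/km

335.77 s/km


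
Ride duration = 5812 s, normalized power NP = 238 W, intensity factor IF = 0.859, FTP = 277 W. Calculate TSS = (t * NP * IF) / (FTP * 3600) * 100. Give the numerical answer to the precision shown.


Numerator = 5812 * 238 * 0.859 = 1188216.904
Denominator = 277 * 3600 = 997200
TSS = 1188216.904 / 997200 * 100
= 119.16

119.16 TSS


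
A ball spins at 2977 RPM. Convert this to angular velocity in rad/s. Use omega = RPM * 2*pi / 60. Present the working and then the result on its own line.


omega = 2977 * 2 * pi / 60
= 2977 * 6.28318531 / 60
= 18705.043 / 60
= 311.751 rad/s

311.751 rad/s


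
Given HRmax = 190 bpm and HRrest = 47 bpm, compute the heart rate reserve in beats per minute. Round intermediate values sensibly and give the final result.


Heart rate reserve = maximum HR minus resting HR
HRR = 190 - 47 = 143 bpm

143 bpm


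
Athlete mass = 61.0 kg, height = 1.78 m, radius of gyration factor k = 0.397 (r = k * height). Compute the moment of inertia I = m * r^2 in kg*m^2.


r = k * height = 0.397 * 1.78 = 0.70666 m
r^2 = 0.70666^2 = 0.499368
I = 61.0 * 0.499368 = 30.461 kg*m^2

30.461 kg*m^2


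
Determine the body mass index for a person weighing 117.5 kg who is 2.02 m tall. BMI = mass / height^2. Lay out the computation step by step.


BMI = mass / height^2
= 117.5 / 2.02^2
= 117.5 / 4.0804
= 28.8 kg/m^2

28.8 kg/m^2


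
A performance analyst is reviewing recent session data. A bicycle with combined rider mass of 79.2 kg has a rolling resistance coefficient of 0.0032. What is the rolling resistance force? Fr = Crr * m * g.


Fr = 0.0032 * 79.2 * 9.81
= 0.25344 * 9.81
= 2.486 N

2.486 N


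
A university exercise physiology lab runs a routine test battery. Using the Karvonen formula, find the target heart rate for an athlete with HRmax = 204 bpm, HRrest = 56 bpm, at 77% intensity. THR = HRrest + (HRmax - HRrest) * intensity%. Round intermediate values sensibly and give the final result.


HRR = 204 - 56 = 148
THR = 56 + 148 * 0.77
= 56 + 113.96
= 169.96 bpm

169.96 bpm


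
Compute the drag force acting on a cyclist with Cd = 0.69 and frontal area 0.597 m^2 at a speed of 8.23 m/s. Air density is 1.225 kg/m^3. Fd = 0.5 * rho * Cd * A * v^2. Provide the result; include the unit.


Step 1: v^2 = 67.7329
Step 2: Fd = 0.5 * 1.225 * 0.69 * 0.597 * 67.7329
= 17.089 N

17.089 N


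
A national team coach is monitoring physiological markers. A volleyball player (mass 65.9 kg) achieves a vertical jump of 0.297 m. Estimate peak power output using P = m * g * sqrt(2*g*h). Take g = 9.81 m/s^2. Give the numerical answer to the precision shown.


2 * g * h = 2 * 9.81 * 0.297 = 5.82714
sqrt(5.82714) = 2.413947 m/s
P = 65.9 * 9.81 * 2.413947 = 1560.57 W

1560.57 W


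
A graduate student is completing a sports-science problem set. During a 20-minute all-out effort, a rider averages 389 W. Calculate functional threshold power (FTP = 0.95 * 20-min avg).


FTP = 0.95 * 389
= 369.55 W

369.55 W


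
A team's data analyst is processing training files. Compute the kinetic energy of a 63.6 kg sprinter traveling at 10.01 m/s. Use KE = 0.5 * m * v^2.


Velocity squared = 100.2001
KE = 0.5 * 63.6 * 100.2001 = 3186.36 J

3186.36 J


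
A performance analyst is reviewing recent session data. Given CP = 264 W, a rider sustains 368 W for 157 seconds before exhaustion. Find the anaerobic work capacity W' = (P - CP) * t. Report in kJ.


Excess power = 368 - 264 = 104 W
Work above CP = 104 * 157 = 16328 J
W' = 16.328 kJ

16.328 kJ


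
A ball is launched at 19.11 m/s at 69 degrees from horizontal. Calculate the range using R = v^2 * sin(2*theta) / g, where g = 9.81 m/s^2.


sin(2 * 69) = sin(138) = 0.669131
v^2 = 19.11^2 = 365.1921
R = 365.1921 * 0.669131 / 9.81
= 24.909 m

24.909 m


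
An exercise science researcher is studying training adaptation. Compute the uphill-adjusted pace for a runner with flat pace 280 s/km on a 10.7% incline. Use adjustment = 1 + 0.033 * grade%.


Adjustment factor = 1 + 0.033 * 10.7 = 1.3531
Grade-adjusted pace = 280 * 1.3531 = 378.87 s/km

378.87 s/km


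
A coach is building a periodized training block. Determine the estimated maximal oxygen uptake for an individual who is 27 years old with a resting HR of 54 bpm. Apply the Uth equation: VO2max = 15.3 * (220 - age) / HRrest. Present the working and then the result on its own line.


HRmax = 220 - 27 = 193
VO2max = 15.3 * (193 / 54)
= 15.3 * 3.5741
= 54.68 mL/kg/min

54.68 mL/kg/min


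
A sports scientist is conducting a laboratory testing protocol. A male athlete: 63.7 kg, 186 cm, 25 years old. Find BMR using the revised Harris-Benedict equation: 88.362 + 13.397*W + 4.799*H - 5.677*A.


Intercept = 88.362
Weight contribution = 13.397 * 63.7 = 853.3889
Height contribution = 4.799 * 186 = 892.614
Age contribution = 5.677 * 25 = 141.925
BMR = 88.362 + 853.3889 + 892.614 - 141.925
= 1692.44 kcal/day

1692.44 kcal/day


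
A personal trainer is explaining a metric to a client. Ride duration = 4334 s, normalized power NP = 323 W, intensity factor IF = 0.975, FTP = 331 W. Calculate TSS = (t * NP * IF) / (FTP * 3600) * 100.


Numerator = 4334 * 323 * 0.975 = 1364884.95
Denominator = 331 * 3600 = 1191600
TSS = 1364884.95 / 1191600 * 100
= 114.54

114.54 TSS


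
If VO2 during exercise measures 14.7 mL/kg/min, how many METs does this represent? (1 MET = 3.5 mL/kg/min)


METs = VO2 / 3.5 = 14.7 / 3.5 = 4.2

4.2 METs
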